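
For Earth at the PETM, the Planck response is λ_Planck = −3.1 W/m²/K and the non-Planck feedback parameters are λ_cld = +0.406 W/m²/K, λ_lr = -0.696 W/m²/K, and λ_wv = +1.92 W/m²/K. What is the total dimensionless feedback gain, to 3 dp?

Convert to gains: g_cld = 0.406/3.1 = 0.131; g_lr = -0.696/3.1 = -0.2245; g_wv = 1.92/3.1 = 0.6194.
Total gain g = 0.5259.

0.526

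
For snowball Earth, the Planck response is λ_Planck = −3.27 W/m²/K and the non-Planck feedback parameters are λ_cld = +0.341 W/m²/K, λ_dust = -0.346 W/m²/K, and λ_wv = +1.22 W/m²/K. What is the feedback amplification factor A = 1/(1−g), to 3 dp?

Convert to gains: g_cld = 0.341/3.27 = 0.1043; g_dust = -0.346/3.27 = -0.1058; g_wv = 1.22/3.27 = 0.3731.
Total gain g = 0.3716.
A = 1/(1 − 0.3716) = 1.591.

1.591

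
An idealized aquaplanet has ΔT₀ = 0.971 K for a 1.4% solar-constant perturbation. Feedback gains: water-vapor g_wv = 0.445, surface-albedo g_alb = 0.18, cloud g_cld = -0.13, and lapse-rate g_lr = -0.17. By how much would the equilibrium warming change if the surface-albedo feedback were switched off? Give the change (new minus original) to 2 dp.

Original: g = 0.325, ΔT = 0.971/(1−0.325) = 1.4385 K.
Without surface-albedo: g' = 0.145, ΔT' = 0.971/(1−0.145) = 1.1357 K.
Change = 1.1357 − 1.4385 = -0.30 K.

-0.30 K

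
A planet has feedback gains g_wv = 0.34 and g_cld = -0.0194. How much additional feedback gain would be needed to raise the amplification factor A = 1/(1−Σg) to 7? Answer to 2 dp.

0.54

Current total gain = 0.3206.
Target gain for A = 7: g* = 1 − 1/7 = 0.8571.
Additional gain needed = 0.8571 − 0.3206 = 0.54.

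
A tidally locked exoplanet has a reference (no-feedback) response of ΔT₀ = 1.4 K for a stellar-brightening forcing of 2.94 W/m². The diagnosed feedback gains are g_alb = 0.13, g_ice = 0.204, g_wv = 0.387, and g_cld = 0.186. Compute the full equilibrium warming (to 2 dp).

15.05 K

Total gain g = 0.13 + 0.204 + 0.387 + 0.186 = 0.907.
Amplification A = 1/(1 − 0.907) = 10.75.
ΔT = 1.4 × 10.75 = 15.05 K.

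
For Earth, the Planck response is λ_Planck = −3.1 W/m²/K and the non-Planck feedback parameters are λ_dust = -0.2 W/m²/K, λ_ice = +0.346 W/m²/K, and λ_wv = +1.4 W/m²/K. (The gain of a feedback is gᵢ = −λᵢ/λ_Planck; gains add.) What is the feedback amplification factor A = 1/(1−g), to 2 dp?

1.99

Convert to gains: g_dust = -0.2/3.1 = -0.06452; g_ice = 0.346/3.1 = 0.1116; g_wv = 1.4/3.1 = 0.4516.
Total gain g = 0.49868.
A = 1/(1 − 0.49868) = 1.99.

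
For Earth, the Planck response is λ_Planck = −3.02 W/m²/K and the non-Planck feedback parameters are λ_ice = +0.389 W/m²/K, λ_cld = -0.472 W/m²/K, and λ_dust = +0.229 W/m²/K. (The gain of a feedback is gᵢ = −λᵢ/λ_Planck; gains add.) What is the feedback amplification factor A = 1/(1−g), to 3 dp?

1.051

Convert to gains: g_ice = 0.389/3.02 = 0.1288; g_cld = -0.472/3.02 = -0.1563; g_dust = 0.229/3.02 = 0.07583.
Total gain g = 0.04833.
A = 1/(1 − 0.04833) = 1.051.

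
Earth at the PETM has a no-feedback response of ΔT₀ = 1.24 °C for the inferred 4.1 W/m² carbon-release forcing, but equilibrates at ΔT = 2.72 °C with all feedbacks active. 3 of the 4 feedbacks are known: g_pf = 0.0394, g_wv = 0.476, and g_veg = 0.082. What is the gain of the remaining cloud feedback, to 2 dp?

Amplification A = ΔT/ΔT₀ = 2.72/1.24 = 2.194.
Total gain g = 1 − 1/A = 1 − 1/2.194 = 0.5442.
Known gains sum to 0.0394 + 0.476 + 0.082 = 0.5974.
g_cld = 0.5442 − 0.5974 = -0.05.

-0.05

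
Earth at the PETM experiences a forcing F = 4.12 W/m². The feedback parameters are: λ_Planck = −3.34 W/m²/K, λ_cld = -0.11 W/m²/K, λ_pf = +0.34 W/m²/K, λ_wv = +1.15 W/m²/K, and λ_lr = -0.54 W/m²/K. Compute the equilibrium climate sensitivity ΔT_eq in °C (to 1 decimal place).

Net feedback parameter λ = (−3.34) + (-0.11) + (+0.34) + (+1.15) + (-0.54) = -2.5 W/m²/K.
ΔT = −F/λ = −4.12/(-2.5) = 1.6 °C.

1.6 °C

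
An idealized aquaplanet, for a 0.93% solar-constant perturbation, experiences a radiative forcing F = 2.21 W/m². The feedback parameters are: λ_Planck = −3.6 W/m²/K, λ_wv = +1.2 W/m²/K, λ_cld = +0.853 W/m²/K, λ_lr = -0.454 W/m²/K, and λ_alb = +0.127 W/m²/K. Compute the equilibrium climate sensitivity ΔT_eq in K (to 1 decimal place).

Net feedback parameter λ = (−3.6) + (+1.2) + (+0.853) + (-0.454) + (+0.127) = -1.874 W/m²/K.
ΔT = −F/λ = −2.21/(-1.874) = 1.2 K.

1.2 K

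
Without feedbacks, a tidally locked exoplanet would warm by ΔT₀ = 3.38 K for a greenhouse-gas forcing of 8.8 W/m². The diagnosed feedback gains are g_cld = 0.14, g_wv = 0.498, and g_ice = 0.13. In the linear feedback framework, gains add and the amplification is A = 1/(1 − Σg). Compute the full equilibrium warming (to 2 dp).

14.57 K

Total gain g = 0.14 + 0.498 + 0.13 = 0.768.
Amplification A = 1/(1 − 0.768) = 4.31.
ΔT = 3.38 × 4.31 = 14.57 K.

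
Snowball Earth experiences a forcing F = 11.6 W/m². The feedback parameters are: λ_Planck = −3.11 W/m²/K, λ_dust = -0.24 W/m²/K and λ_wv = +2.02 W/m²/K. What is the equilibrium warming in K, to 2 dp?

8.72 K

Net feedback parameter λ = (−3.11) + (-0.24) + (+2.02) = -1.33 W/m²/K.
ΔT = −F/λ = −11.6/(-1.33) = 8.72 K.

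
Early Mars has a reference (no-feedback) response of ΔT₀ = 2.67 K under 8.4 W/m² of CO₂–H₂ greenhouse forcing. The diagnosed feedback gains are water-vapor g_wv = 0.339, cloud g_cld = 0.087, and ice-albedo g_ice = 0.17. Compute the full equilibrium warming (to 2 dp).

6.61 K

Total gain g = 0.339 + 0.087 + 0.17 = 0.596.
Amplification A = 1/(1 − 0.596) = 2.475.
ΔT = 2.67 × 2.475 = 6.61 K.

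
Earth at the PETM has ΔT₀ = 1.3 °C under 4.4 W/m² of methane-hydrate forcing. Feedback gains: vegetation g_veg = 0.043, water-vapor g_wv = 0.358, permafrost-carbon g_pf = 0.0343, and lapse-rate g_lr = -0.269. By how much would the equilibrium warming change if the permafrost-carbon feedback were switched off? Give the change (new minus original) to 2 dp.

Original: g = 0.1663, ΔT = 1.3/(1−0.1663) = 1.5593 °C.
Without permafrost-carbon: g' = 0.132, ΔT' = 1.3/(1−0.132) = 1.4977 °C.
Change = 1.4977 − 1.5593 = -0.06 °C.

-0.06 °C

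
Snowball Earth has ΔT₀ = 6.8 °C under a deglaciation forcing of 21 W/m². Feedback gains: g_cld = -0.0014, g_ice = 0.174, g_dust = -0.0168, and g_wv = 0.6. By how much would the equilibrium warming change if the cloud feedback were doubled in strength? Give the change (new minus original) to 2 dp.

-0.16 °C

Original: g = 0.7558, ΔT = 6.8/(1−0.7558) = 27.8460 °C.
With doubled cloud: g' = 0.7544, ΔT' = 6.8/(1−0.7544) = 27.6873 °C.
Change = 27.6873 − 27.8460 = -0.16 °C.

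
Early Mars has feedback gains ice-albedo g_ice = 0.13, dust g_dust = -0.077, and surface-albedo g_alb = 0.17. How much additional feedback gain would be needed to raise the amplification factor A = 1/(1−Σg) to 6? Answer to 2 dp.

Current total gain = 0.223.
Target gain for A = 6: g* = 1 − 1/6 = 0.8333.
Additional gain needed = 0.8333 − 0.223 = 0.61.

0.61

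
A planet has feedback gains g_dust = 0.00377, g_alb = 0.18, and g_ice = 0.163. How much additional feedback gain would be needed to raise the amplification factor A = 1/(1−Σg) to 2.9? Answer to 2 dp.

Current total gain = 0.34677.
Target gain for A = 2.9: g* = 1 − 1/2.9 = 0.6552.
Additional gain needed = 0.6552 − 0.34677 = 0.31.

0.31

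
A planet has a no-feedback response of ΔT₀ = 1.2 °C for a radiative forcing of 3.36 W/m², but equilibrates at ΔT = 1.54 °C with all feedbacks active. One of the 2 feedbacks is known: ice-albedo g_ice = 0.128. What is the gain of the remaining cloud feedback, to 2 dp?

0.09

Amplification A = ΔT/ΔT₀ = 1.54/1.2 = 1.283.
Total gain g = 1 − 1/A = 1 − 1/1.283 = 0.2206.
The known gain is 0.128.
g_cld = 0.2206 − 0.128 = 0.09.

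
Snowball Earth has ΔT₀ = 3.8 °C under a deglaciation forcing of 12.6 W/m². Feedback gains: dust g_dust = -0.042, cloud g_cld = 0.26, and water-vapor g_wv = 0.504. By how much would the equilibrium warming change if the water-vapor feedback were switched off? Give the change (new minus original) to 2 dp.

Original: g = 0.722, ΔT = 3.8/(1−0.722) = 13.6691 °C.
Without water-vapor: g' = 0.218, ΔT' = 3.8/(1−0.218) = 4.8593 °C.
Change = 4.8593 − 13.6691 = -8.81 °C.

-8.81 °C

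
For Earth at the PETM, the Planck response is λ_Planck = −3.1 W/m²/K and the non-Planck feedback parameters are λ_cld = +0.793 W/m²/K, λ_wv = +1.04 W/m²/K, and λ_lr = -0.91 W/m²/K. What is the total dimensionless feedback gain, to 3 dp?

Convert to gains: g_cld = 0.793/3.1 = 0.2558; g_wv = 1.04/3.1 = 0.3355; g_lr = -0.91/3.1 = -0.2935.
Total gain g = 0.2978.

0.298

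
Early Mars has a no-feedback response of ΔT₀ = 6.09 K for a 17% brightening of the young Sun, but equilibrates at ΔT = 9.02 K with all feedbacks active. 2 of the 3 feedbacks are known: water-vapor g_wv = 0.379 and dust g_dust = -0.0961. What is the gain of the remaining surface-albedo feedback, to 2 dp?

0.04

Amplification A = ΔT/ΔT₀ = 9.02/6.09 = 1.481.
Total gain g = 1 − 1/A = 1 − 1/1.481 = 0.3248.
Known gains sum to 0.379 − 0.0961 = 0.2829.
g_alb = 0.3248 − 0.2829 = 0.04.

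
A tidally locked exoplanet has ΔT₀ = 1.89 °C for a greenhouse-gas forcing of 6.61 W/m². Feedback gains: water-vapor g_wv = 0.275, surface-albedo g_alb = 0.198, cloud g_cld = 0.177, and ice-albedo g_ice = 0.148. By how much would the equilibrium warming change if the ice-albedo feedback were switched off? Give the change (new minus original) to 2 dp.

-3.96 °C

Original: g = 0.798, ΔT = 1.89/(1−0.798) = 9.3564 °C.
Without ice-albedo: g' = 0.65, ΔT' = 1.89/(1−0.65) = 5.4000 °C.
Change = 5.4000 − 9.3564 = -3.96 °C.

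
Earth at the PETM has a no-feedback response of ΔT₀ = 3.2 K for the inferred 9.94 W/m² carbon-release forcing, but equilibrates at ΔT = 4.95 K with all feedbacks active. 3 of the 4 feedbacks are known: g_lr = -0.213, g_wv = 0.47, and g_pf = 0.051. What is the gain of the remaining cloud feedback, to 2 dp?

0.05

Amplification A = ΔT/ΔT₀ = 4.95/3.2 = 1.547.
Total gain g = 1 − 1/A = 1 − 1/1.547 = 0.3536.
Known gains sum to -0.213 + 0.47 + 0.051 = 0.308.
g_cld = 0.3536 − 0.308 = 0.05.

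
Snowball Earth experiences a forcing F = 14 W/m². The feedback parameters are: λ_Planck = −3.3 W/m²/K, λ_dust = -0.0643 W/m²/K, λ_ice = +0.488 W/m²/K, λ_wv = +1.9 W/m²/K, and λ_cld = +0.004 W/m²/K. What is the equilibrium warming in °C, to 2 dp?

14.40 °C

Net feedback parameter λ = (−3.3) + (-0.0643) + (+0.488) + (+1.9) + (+0.004) = -0.9723 W/m²/K.
ΔT = −F/λ = −14/(-0.9723) = 14.40 °C.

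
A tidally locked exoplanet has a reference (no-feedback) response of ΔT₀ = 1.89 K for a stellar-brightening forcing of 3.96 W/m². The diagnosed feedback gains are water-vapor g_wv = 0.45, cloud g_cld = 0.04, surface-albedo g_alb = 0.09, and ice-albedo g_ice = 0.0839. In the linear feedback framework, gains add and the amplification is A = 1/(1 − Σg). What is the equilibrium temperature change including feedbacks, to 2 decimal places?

Total gain g = 0.45 + 0.04 + 0.09 + 0.0839 = 0.6639.
Amplification A = 1/(1 − 0.6639) = 2.975.
ΔT = 1.89 × 2.975 = 5.62 K.

5.62 K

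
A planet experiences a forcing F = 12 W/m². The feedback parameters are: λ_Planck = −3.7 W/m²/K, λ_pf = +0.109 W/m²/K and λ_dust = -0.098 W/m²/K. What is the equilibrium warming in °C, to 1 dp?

Net feedback parameter λ = (−3.7) + (+0.109) + (-0.098) = -3.689 W/m²/K.
ΔT = −F/λ = −12/(-3.689) = 3.3 °C.

3.3 °C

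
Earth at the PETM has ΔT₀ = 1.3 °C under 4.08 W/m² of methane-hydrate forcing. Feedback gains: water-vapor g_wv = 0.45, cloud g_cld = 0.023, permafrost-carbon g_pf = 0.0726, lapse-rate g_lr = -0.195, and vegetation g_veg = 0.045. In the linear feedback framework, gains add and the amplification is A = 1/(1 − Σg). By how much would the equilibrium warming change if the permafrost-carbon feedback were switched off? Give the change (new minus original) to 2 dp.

-0.23 °C

Original: g = 0.3956, ΔT = 1.3/(1−0.3956) = 2.1509 °C.
Without permafrost-carbon: g' = 0.323, ΔT' = 1.3/(1−0.323) = 1.9202 °C.
Change = 1.9202 − 2.1509 = -0.23 °C.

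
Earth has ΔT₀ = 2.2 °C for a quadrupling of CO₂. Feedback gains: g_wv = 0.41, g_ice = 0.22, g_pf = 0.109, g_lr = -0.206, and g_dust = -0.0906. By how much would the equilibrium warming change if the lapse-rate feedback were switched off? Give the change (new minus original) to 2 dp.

2.31 °C

Original: g = 0.4424, ΔT = 2.2/(1−0.4424) = 3.9455 °C.
Without lapse-rate: g' = 0.6484, ΔT' = 2.2/(1−0.6484) = 6.2571 °C.
Change = 6.2571 − 3.9455 = 2.31 °C.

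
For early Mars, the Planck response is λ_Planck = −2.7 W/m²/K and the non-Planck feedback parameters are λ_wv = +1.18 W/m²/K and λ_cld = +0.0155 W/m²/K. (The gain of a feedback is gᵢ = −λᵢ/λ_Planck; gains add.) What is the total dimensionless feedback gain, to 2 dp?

0.44

Convert to gains: g_wv = 1.18/2.7 = 0.437; g_cld = 0.0155/2.7 = 0.005741.
Total gain g = 0.442741.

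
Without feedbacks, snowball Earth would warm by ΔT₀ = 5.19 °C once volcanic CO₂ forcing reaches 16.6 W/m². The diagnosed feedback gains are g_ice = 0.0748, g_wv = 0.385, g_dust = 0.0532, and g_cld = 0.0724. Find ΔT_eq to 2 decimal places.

Total gain g = 0.0748 + 0.385 + 0.0532 + 0.0724 = 0.5854.
Amplification A = 1/(1 − 0.5854) = 2.412.
ΔT = 5.19 × 2.412 = 12.52 °C.

12.52 °C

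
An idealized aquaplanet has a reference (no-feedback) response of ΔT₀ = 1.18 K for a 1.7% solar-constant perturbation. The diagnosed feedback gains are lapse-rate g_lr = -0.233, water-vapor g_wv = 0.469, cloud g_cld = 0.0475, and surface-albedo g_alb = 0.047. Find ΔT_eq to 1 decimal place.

1.8 K

Total gain g = -0.233 + 0.469 + 0.0475 + 0.047 = 0.3305.
Amplification A = 1/(1 − 0.3305) = 1.494.
ΔT = 1.18 × 1.494 = 1.8 K.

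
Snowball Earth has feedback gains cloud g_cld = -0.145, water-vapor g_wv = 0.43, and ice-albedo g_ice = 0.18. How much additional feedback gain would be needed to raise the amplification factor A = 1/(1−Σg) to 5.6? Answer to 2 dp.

0.36

Current total gain = 0.465.
Target gain for A = 5.6: g* = 1 − 1/5.6 = 0.8214.
Additional gain needed = 0.8214 − 0.465 = 0.36.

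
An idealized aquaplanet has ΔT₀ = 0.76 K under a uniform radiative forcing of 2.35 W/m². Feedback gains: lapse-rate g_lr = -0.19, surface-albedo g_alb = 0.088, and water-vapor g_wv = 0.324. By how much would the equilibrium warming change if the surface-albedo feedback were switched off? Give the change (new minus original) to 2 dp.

-0.10 K

Original: g = 0.222, ΔT = 0.76/(1−0.222) = 0.9769 K.
Without surface-albedo: g' = 0.134, ΔT' = 0.76/(1−0.134) = 0.8776 K.
Change = 0.8776 − 0.9769 = -0.10 K.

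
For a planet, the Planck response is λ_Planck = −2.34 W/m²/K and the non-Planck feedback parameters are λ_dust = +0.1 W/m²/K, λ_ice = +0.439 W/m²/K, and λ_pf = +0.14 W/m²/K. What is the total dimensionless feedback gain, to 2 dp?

Convert to gains: g_dust = 0.1/2.34 = 0.04274; g_ice = 0.439/2.34 = 0.1876; g_pf = 0.14/2.34 = 0.05983.
Total gain g = 0.29017.

0.29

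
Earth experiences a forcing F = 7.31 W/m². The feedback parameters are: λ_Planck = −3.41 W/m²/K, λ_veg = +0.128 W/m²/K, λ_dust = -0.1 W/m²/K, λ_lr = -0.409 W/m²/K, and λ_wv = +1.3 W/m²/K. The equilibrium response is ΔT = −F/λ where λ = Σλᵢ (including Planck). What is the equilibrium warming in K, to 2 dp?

2.93 K

Net feedback parameter λ = (−3.41) + (+0.128) + (-0.1) + (-0.409) + (+1.3) = -2.491 W/m²/K.
ΔT = −F/λ = −7.31/(-2.491) = 2.93 K.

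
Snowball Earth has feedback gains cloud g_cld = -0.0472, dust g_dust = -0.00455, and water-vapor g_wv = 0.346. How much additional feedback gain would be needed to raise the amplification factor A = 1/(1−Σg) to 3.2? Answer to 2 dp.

Current total gain = 0.29425.
Target gain for A = 3.2: g* = 1 − 1/3.2 = 0.6875.
Additional gain needed = 0.6875 − 0.29425 = 0.39.

0.39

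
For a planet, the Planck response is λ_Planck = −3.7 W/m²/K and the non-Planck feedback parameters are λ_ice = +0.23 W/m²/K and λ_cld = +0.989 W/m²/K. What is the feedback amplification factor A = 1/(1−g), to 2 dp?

1.49

Convert to gains: g_ice = 0.23/3.7 = 0.06216; g_cld = 0.989/3.7 = 0.2673.
Total gain g = 0.32946.
A = 1/(1 − 0.32946) = 1.49.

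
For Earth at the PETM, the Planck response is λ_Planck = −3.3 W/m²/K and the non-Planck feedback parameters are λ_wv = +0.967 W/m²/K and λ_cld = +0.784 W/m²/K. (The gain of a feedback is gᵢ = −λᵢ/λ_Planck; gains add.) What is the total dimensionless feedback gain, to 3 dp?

Convert to gains: g_wv = 0.967/3.3 = 0.293; g_cld = 0.784/3.3 = 0.2376.
Total gain g = 0.5306.

0.531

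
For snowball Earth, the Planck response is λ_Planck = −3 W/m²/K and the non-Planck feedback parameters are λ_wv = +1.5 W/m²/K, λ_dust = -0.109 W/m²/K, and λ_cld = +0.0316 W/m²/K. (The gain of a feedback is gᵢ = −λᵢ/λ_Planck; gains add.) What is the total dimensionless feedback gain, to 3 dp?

Convert to gains: g_wv = 1.5/3 = 0.5; g_dust = -0.109/3 = -0.03633; g_cld = 0.0316/3 = 0.01053.
Total gain g = 0.4742.

0.474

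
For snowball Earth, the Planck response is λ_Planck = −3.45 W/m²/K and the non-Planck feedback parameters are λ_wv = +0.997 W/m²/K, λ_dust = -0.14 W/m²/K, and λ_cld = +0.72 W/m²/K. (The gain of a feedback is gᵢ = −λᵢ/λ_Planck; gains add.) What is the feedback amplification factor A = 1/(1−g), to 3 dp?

1.842

Convert to gains: g_wv = 0.997/3.45 = 0.289; g_dust = -0.14/3.45 = -0.04058; g_cld = 0.72/3.45 = 0.2087.
Total gain g = 0.45712.
A = 1/(1 − 0.45712) = 1.842.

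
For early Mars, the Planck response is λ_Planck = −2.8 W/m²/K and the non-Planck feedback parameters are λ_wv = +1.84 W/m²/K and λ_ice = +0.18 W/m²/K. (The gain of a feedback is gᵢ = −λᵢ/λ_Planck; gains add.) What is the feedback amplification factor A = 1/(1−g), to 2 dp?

Convert to gains: g_wv = 1.84/2.8 = 0.6571; g_ice = 0.18/2.8 = 0.06429.
Total gain g = 0.72139.
A = 1/(1 − 0.72139) = 3.59.

3.59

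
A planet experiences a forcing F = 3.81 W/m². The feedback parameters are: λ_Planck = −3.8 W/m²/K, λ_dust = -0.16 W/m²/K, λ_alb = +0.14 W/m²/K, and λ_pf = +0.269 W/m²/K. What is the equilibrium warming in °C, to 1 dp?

1.1 °C

Net feedback parameter λ = (−3.8) + (-0.16) + (+0.14) + (+0.269) = -3.551 W/m²/K.
ΔT = −F/λ = −3.81/(-3.551) = 1.1 °C.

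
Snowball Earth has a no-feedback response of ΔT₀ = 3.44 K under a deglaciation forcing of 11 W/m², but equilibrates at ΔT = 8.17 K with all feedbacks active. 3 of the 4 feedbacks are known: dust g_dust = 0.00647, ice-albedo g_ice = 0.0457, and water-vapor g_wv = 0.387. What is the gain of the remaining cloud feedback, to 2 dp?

0.14

Amplification A = ΔT/ΔT₀ = 8.17/3.44 = 2.375.
Total gain g = 1 − 1/A = 1 − 1/2.375 = 0.5789.
Known gains sum to 0.00647 + 0.0457 + 0.387 = 0.43917.
g_cld = 0.5789 − 0.43917 = 0.14.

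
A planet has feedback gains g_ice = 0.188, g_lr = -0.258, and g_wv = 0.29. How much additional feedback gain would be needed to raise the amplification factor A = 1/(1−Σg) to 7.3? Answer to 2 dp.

Current total gain = 0.22.
Target gain for A = 7.3: g* = 1 − 1/7.3 = 0.863.
Additional gain needed = 0.863 − 0.22 = 0.64.

0.64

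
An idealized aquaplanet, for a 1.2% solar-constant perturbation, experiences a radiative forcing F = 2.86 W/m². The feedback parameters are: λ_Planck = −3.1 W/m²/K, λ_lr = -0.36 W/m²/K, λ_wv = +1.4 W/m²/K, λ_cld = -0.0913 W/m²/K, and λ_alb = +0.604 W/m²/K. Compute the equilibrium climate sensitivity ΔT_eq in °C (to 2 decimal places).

Net feedback parameter λ = (−3.1) + (-0.36) + (+1.4) + (-0.0913) + (+0.604) = -1.5473 W/m²/K.
ΔT = −F/λ = −2.86/(-1.5473) = 1.85 °C.

1.85 °C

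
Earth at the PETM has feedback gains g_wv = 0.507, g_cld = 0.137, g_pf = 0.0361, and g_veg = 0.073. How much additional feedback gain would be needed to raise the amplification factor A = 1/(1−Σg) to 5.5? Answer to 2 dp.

Current total gain = 0.7531.
Target gain for A = 5.5: g* = 1 − 1/5.5 = 0.8182.
Additional gain needed = 0.8182 − 0.7531 = 0.07.

0.07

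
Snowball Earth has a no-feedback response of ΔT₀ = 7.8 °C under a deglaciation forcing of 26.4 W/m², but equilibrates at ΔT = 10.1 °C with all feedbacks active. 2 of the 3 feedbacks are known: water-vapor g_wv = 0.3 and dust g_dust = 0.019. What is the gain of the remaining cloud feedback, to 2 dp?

-0.09

Amplification A = ΔT/ΔT₀ = 10.1/7.8 = 1.295.
Total gain g = 1 − 1/A = 1 − 1/1.295 = 0.2278.
Known gains sum to 0.3 + 0.019 = 0.319.
g_cld = 0.2278 − 0.319 = -0.09.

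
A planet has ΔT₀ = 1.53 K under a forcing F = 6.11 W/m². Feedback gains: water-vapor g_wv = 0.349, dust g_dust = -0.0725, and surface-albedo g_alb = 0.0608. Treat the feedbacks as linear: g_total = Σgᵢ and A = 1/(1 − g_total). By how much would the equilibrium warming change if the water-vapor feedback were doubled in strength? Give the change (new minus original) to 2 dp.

Original: g = 0.3373, ΔT = 1.53/(1−0.3373) = 2.3087 K.
With doubled water-vapor: g' = 0.6863, ΔT' = 1.53/(1−0.6863) = 4.8773 K.
Change = 4.8773 − 2.3087 = 2.57 K.

2.57 K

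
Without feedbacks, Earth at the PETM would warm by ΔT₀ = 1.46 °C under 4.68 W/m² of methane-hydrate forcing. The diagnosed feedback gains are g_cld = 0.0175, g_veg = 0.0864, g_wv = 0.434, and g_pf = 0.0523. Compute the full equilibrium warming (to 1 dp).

3.6 °C

Total gain g = 0.0175 + 0.0864 + 0.434 + 0.0523 = 0.5902.
Amplification A = 1/(1 − 0.5902) = 2.44.
ΔT = 1.46 × 2.44 = 3.6 °C.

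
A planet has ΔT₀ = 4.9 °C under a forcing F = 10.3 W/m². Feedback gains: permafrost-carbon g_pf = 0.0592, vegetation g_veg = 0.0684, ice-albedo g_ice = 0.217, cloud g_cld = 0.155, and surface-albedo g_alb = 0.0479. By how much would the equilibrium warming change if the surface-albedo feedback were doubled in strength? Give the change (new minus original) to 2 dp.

Original: g = 0.5475, ΔT = 4.9/(1−0.5475) = 10.8287 °C.
With doubled surface-albedo: g' = 0.5954, ΔT' = 4.9/(1−0.5954) = 12.1107 °C.
Change = 12.1107 − 10.8287 = 1.28 °C.

1.28 °C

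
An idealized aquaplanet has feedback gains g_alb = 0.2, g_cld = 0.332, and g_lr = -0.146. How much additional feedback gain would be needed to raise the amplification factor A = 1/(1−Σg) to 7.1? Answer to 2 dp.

0.47

Current total gain = 0.386.
Target gain for A = 7.1: g* = 1 − 1/7.1 = 0.8592.
Additional gain needed = 0.8592 − 0.386 = 0.47.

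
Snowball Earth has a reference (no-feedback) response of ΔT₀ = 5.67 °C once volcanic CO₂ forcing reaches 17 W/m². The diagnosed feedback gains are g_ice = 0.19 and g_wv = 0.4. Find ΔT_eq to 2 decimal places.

Total gain g = 0.19 + 0.4 = 0.59.
Amplification A = 1/(1 − 0.59) = 2.439.
ΔT = 5.67 × 2.439 = 13.83 °C.

13.83 °C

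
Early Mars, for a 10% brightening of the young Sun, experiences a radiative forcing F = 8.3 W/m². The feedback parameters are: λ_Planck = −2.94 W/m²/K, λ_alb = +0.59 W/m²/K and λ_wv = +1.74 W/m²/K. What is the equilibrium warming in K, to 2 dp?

Net feedback parameter λ = (−2.94) + (+0.59) + (+1.74) = -0.61 W/m²/K.
ΔT = −F/λ = −8.3/(-0.61) = 13.61 K.

13.61 K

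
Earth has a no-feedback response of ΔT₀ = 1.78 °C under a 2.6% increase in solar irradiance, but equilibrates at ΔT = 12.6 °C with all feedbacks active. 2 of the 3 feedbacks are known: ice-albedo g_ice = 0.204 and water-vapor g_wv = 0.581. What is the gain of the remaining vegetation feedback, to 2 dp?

Amplification A = ΔT/ΔT₀ = 12.6/1.78 = 7.079.
Total gain g = 1 − 1/A = 1 − 1/7.079 = 0.8587.
Known gains sum to 0.204 + 0.581 = 0.785.
g_veg = 0.8587 − 0.785 = 0.07.

0.07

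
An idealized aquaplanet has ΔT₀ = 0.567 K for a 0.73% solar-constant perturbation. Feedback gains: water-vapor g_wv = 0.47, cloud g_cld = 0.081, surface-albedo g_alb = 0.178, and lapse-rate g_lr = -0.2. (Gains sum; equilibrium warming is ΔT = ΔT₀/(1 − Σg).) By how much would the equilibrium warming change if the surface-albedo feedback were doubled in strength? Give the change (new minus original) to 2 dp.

Original: g = 0.529, ΔT = 0.567/(1−0.529) = 1.2038 K.
With doubled surface-albedo: g' = 0.707, ΔT' = 0.567/(1−0.707) = 1.9352 K.
Change = 1.9352 − 1.2038 = 0.73 K.

0.73 K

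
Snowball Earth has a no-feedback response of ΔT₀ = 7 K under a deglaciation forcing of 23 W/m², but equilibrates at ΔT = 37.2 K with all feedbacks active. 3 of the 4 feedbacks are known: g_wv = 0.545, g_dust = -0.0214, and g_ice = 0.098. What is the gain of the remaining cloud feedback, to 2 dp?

Amplification A = ΔT/ΔT₀ = 37.2/7 = 5.314.
Total gain g = 1 − 1/A = 1 − 1/5.314 = 0.8118.
Known gains sum to 0.545 − 0.0214 + 0.098 = 0.6216.
g_cld = 0.8118 − 0.6216 = 0.19.

0.19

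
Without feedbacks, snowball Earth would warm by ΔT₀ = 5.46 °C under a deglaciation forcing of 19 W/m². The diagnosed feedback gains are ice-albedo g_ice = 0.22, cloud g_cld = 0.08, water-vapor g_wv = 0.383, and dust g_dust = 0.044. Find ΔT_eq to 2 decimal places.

Total gain g = 0.22 + 0.08 + 0.383 + 0.044 = 0.727.
Amplification A = 1/(1 − 0.727) = 3.663.
ΔT = 5.46 × 3.663 = 20.00 °C.

20.00 °C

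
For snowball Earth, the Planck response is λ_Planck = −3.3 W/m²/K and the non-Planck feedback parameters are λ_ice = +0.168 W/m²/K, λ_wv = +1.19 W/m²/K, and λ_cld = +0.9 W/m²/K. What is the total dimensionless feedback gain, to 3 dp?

0.684

Convert to gains: g_ice = 0.168/3.3 = 0.05091; g_wv = 1.19/3.3 = 0.3606; g_cld = 0.9/3.3 = 0.2727.
Total gain g = 0.68421.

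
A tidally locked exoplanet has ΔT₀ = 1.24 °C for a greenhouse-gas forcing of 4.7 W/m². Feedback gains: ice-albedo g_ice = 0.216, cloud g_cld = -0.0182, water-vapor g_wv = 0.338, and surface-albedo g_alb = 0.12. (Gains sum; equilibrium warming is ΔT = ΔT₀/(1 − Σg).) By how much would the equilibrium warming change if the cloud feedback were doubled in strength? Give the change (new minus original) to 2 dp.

-0.18 °C

Original: g = 0.6558, ΔT = 1.24/(1−0.6558) = 3.6026 °C.
With doubled cloud: g' = 0.6376, ΔT' = 1.24/(1−0.6376) = 3.4216 °C.
Change = 3.4216 − 3.6026 = -0.18 °C.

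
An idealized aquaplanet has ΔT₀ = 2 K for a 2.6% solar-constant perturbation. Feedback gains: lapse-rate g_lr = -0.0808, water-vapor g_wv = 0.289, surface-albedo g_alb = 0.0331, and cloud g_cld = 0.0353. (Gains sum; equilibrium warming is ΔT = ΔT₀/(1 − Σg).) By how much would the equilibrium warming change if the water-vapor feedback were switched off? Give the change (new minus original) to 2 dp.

-0.79 K

Original: g = 0.2766, ΔT = 2/(1−0.2766) = 2.7647 K.
Without water-vapor: g' = -0.0124, ΔT' = 2/(1+0.0124) = 1.9755 K.
Change = 1.9755 − 2.7647 = -0.79 K.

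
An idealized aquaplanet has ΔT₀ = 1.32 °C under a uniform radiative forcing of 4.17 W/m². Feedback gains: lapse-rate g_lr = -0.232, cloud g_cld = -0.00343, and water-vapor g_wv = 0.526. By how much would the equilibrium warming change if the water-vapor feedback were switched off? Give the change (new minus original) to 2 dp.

-0.79 °C

Original: g = 0.29057, ΔT = 1.32/(1−0.29057) = 1.8606 °C.
Without water-vapor: g' = -0.23543, ΔT' = 1.32/(1+0.23543) = 1.0685 °C.
Change = 1.0685 − 1.8606 = -0.79 °C.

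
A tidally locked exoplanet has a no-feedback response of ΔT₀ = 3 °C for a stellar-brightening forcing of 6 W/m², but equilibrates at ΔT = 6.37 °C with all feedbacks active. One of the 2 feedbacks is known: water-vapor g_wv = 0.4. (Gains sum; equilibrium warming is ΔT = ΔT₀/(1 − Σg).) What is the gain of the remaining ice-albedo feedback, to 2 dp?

0.13

Amplification A = ΔT/ΔT₀ = 6.37/3 = 2.123.
Total gain g = 1 − 1/A = 1 − 1/2.123 = 0.529.
The known gain is 0.4.
g_ice = 0.529 − 0.4 = 0.13.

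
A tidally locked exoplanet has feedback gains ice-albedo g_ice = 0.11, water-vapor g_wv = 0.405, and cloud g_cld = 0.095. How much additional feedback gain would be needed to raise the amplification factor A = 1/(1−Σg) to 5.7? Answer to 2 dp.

Current total gain = 0.61.
Target gain for A = 5.7: g* = 1 − 1/5.7 = 0.8246.
Additional gain needed = 0.8246 − 0.61 = 0.21.

0.21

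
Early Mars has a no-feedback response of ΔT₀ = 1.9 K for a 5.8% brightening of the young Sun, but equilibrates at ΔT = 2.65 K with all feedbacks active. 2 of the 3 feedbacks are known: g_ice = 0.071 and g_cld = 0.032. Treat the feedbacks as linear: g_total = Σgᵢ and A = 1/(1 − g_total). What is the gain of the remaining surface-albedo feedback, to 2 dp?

0.18

Amplification A = ΔT/ΔT₀ = 2.65/1.9 = 1.395.
Total gain g = 1 − 1/A = 1 − 1/1.395 = 0.2832.
Known gains sum to 0.071 + 0.032 = 0.103.
g_alb = 0.2832 − 0.103 = 0.18.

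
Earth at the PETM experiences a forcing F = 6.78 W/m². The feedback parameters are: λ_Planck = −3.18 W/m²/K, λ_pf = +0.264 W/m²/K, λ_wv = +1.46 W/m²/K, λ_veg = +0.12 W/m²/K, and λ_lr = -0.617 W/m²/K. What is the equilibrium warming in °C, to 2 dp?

3.47 °C

Net feedback parameter λ = (−3.18) + (+0.264) + (+1.46) + (+0.12) + (-0.617) = -1.953 W/m²/K.
ΔT = −F/λ = −6.78/(-1.953) = 3.47 °C.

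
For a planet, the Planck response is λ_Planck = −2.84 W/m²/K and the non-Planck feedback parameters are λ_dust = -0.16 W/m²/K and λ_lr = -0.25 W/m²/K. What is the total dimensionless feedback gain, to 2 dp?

-0.14

Convert to gains: g_dust = -0.16/2.84 = -0.05634; g_lr = -0.25/2.84 = -0.08803.
Total gain g = -0.14437.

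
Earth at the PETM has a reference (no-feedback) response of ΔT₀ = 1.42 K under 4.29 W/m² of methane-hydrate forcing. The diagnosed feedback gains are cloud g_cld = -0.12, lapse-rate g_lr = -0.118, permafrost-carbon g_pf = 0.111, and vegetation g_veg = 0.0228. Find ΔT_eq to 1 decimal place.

1.3 K

Total gain g = -0.12 − 0.118 + 0.111 + 0.0228 = -0.1042.
Amplification A = 1/(1 + 0.1042) = 0.9056.
ΔT = 1.42 × 0.9056 = 1.3 K.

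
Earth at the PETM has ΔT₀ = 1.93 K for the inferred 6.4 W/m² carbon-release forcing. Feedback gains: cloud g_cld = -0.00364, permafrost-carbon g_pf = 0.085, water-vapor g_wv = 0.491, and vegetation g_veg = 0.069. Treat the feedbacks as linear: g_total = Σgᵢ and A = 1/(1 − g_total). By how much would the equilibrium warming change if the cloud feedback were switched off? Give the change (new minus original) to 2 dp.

0.06 K

Original: g = 0.64136, ΔT = 1.93/(1−0.64136) = 5.3814 K.
Without cloud: g' = 0.645, ΔT' = 1.93/(1−0.645) = 5.4366 K.
Change = 5.4366 − 5.3814 = 0.06 K.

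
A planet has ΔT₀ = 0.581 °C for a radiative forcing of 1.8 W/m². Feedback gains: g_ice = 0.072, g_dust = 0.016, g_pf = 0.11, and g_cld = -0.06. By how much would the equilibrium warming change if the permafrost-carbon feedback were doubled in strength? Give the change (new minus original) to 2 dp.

Original: g = 0.138, ΔT = 0.581/(1−0.138) = 0.6740 °C.
With doubled permafrost-carbon: g' = 0.248, ΔT' = 0.581/(1−0.248) = 0.7726 °C.
Change = 0.7726 − 0.6740 = 0.10 °C.

0.10 °C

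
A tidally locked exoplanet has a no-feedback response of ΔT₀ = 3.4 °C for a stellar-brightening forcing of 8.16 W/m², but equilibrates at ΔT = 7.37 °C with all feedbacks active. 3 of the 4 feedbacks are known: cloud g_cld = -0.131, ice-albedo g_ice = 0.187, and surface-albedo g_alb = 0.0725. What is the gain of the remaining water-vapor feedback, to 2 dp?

0.41

Amplification A = ΔT/ΔT₀ = 7.37/3.4 = 2.168.
Total gain g = 1 − 1/A = 1 − 1/2.168 = 0.5387.
Known gains sum to -0.131 + 0.187 + 0.0725 = 0.1285.
g_wv = 0.5387 − 0.1285 = 0.41.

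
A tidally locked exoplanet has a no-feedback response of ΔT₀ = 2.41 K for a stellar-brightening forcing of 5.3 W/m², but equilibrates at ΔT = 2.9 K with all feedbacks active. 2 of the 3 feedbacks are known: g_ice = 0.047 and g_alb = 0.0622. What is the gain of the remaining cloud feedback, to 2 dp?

0.06

Amplification A = ΔT/ΔT₀ = 2.9/2.41 = 1.203.
Total gain g = 1 − 1/A = 1 − 1/1.203 = 0.1687.
Known gains sum to 0.047 + 0.0622 = 0.1092.
g_cld = 0.1687 − 0.1092 = 0.06.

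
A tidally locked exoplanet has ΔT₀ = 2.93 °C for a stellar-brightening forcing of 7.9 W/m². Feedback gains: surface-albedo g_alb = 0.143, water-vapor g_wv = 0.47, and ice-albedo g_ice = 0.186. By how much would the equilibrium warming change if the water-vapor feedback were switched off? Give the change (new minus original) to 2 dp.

Original: g = 0.799, ΔT = 2.93/(1−0.799) = 14.5771 °C.
Without water-vapor: g' = 0.329, ΔT' = 2.93/(1−0.329) = 4.3666 °C.
Change = 4.3666 − 14.5771 = -10.21 °C.

-10.21 °C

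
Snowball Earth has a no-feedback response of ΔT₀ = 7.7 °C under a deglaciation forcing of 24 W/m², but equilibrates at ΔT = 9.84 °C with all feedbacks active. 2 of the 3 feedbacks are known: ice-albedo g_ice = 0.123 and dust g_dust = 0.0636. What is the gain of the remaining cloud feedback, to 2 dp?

Amplification A = ΔT/ΔT₀ = 9.84/7.7 = 1.278.
Total gain g = 1 − 1/A = 1 − 1/1.278 = 0.2175.
Known gains sum to 0.123 + 0.0636 = 0.1866.
g_cld = 0.2175 − 0.1866 = 0.03.

0.03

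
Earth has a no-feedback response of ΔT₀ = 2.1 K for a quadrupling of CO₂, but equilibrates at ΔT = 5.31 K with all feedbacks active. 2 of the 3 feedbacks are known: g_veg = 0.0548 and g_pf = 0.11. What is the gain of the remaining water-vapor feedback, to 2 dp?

Amplification A = ΔT/ΔT₀ = 5.31/2.1 = 2.529.
Total gain g = 1 − 1/A = 1 − 1/2.529 = 0.6046.
Known gains sum to 0.0548 + 0.11 = 0.1648.
g_wv = 0.6046 − 0.1648 = 0.44.

0.44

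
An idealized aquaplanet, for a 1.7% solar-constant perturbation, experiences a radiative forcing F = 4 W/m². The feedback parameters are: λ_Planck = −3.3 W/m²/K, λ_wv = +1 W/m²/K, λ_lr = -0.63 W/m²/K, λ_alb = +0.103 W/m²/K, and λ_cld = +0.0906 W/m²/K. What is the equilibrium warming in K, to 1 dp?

Net feedback parameter λ = (−3.3) + (+1) + (-0.63) + (+0.103) + (+0.0906) = -2.7364 W/m²/K.
ΔT = −F/λ = −4/(-2.7364) = 1.5 K.

1.5 K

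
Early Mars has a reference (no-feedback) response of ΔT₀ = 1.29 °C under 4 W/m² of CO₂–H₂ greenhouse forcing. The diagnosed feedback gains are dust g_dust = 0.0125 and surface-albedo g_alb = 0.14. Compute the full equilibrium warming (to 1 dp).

1.5 °C

Total gain g = 0.0125 + 0.14 = 0.1525.
Amplification A = 1/(1 − 0.1525) = 1.18.
ΔT = 1.29 × 1.18 = 1.5 °C.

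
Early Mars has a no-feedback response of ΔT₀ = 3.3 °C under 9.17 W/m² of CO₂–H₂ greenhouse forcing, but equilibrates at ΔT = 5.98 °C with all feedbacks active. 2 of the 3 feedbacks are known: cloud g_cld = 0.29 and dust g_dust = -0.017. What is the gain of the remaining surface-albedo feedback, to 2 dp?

Amplification A = ΔT/ΔT₀ = 5.98/3.3 = 1.812.
Total gain g = 1 − 1/A = 1 − 1/1.812 = 0.4481.
Known gains sum to 0.29 − 0.017 = 0.273.
g_alb = 0.4481 − 0.273 = 0.18.

0.18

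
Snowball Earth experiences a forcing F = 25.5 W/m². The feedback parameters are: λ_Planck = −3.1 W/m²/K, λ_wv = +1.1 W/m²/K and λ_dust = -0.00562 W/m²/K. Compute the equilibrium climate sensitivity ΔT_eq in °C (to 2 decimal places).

Net feedback parameter λ = (−3.1) + (+1.1) + (-0.00562) = -2.00562 W/m²/K.
ΔT = −F/λ = −25.5/(-2.00562) = 12.71 °C.

12.71 °C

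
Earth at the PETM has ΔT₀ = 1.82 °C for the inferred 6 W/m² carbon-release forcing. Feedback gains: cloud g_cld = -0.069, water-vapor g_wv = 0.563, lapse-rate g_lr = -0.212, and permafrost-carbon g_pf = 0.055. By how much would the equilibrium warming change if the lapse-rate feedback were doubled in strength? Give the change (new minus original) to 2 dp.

Original: g = 0.337, ΔT = 1.82/(1−0.337) = 2.7451 °C.
With doubled lapse-rate: g' = 0.125, ΔT' = 1.82/(1−0.125) = 2.0800 °C.
Change = 2.0800 − 2.7451 = -0.67 °C.

-0.67 °C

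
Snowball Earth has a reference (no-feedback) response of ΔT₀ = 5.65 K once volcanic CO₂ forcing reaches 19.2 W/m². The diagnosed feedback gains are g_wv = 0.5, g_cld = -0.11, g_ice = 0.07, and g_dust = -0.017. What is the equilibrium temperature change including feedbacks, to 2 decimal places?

10.14 K

Total gain g = 0.5 − 0.11 + 0.07 − 0.017 = 0.443.
Amplification A = 1/(1 − 0.443) = 1.795.
ΔT = 5.65 × 1.795 = 10.14 K.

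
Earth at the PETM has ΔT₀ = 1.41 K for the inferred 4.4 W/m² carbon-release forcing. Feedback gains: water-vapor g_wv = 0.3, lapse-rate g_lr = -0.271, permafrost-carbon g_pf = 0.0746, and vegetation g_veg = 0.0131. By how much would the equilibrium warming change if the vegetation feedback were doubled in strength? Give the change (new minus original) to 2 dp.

Original: g = 0.1167, ΔT = 1.41/(1−0.1167) = 1.5963 K.
With doubled vegetation: g' = 0.1298, ΔT' = 1.41/(1−0.1298) = 1.6203 K.
Change = 1.6203 − 1.5963 = 0.02 K.

0.02 K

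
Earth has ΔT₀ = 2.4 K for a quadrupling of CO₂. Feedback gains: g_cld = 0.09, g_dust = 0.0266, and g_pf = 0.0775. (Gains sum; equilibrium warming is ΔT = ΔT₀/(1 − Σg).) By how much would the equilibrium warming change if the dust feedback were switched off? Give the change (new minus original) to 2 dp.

-0.10 K

Original: g = 0.1941, ΔT = 2.4/(1−0.1941) = 2.9780 K.
Without dust: g' = 0.1675, ΔT' = 2.4/(1−0.1675) = 2.8829 K.
Change = 2.8829 − 2.9780 = -0.10 K.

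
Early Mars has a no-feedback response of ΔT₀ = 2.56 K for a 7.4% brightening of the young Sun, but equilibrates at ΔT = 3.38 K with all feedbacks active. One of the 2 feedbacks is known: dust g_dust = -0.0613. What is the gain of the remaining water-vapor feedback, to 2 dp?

0.30

Amplification A = ΔT/ΔT₀ = 3.38/2.56 = 1.32.
Total gain g = 1 − 1/A = 1 − 1/1.32 = 0.2424.
The known gain is -0.0613.
g_wv = 0.2424 + 0.0613 = 0.30.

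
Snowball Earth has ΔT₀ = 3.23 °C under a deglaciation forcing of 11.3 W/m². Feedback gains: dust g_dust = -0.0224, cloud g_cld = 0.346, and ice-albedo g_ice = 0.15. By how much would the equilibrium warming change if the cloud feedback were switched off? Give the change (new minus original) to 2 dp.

-2.43 °C

Original: g = 0.4736, ΔT = 3.23/(1−0.4736) = 6.1360 °C.
Without cloud: g' = 0.1276, ΔT' = 3.23/(1−0.1276) = 3.7024 °C.
Change = 3.7024 − 6.1360 = -2.43 °C.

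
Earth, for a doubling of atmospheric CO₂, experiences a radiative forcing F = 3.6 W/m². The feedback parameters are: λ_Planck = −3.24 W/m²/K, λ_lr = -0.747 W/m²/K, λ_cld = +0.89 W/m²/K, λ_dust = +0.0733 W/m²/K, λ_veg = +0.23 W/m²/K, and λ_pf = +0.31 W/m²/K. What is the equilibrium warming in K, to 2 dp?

Net feedback parameter λ = (−3.24) + (-0.747) + (+0.89) + (+0.0733) + (+0.23) + (+0.31) = -2.4837 W/m²/K.
ΔT = −F/λ = −3.6/(-2.4837) = 1.45 K.

1.45 K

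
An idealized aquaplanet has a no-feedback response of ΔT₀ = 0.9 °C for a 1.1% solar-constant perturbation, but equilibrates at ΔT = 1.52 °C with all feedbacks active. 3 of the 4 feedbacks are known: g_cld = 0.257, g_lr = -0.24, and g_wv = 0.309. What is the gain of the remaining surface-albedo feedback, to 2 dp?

0.08

Amplification A = ΔT/ΔT₀ = 1.52/0.9 = 1.689.
Total gain g = 1 − 1/A = 1 − 1/1.689 = 0.4079.
Known gains sum to 0.257 − 0.24 + 0.309 = 0.326.
g_alb = 0.4079 − 0.326 = 0.08.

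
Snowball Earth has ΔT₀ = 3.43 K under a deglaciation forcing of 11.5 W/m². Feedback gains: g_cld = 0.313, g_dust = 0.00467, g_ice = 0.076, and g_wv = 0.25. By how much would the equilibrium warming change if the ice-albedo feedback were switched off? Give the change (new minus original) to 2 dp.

-1.69 K

Original: g = 0.64367, ΔT = 3.43/(1−0.64367) = 9.6259 K.
Without ice-albedo: g' = 0.56767, ΔT' = 3.43/(1−0.56767) = 7.9338 K.
Change = 7.9338 − 9.6259 = -1.69 K.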